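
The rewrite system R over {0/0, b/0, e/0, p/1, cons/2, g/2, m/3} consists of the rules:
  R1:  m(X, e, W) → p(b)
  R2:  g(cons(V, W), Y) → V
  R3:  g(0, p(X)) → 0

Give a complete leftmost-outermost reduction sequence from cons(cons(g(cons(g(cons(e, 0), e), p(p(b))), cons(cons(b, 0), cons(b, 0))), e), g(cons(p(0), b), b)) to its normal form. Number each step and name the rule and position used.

cons(cons(e, e), p(0))

1. cons(cons(g(cons(g(cons(e, 0), e), p(p(b))), cons(cons(b, 0), cons(b, 0))), e), g(cons(p(0), b), b))  →  cons(cons(g(cons(e, 0), e), e), g(cons(p(0), b), b))   [R2 at 1.1]
2. cons(cons(g(cons(e, 0), e), e), g(cons(p(0), b), b))  →  cons(cons(e, e), g(cons(p(0), b), b))   [R2 at 1.1]
3. cons(cons(e, e), g(cons(p(0), b), b))  →  cons(cons(e, e), p(0))   [R2 at 2]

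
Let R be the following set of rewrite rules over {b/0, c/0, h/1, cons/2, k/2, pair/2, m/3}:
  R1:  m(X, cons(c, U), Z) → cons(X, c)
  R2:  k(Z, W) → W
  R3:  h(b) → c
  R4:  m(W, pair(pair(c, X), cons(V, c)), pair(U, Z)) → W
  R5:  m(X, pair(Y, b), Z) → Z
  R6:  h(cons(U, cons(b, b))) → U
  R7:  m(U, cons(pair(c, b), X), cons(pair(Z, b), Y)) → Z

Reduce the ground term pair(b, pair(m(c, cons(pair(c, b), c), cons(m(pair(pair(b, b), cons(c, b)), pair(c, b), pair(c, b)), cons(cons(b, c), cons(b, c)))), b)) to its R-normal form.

1. pair(b, pair(m(c, cons(pair(c, b), c), cons(m(pair(pair(b, b), cons(c, b)), pair(c, b), pair(c, b)), cons(cons(b, c), cons(b, c)))), b))  →  pair(b, pair(m(c, cons(pair(c, b), c), cons(pair(c, b), cons(cons(b, c), cons(b, c)))), b))   [R5 at 2.1.3.1]
2. pair(b, pair(m(c, cons(pair(c, b), c), cons(pair(c, b), cons(cons(b, c), cons(b, c)))), b))  →  pair(b, pair(c, b))   [R7 at 2.1]

pair(b, pair(c, b))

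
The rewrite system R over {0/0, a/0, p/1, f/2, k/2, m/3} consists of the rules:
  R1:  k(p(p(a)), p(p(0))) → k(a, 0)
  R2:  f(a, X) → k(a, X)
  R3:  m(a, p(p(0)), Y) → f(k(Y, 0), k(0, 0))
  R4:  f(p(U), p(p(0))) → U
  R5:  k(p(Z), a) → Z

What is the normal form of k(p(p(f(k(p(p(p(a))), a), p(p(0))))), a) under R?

1. k(p(p(f(k(p(p(p(a))), a), p(p(0))))), a)  →  p(f(k(p(p(p(a))), a), p(p(0))))   [R5 at ε]
2. p(f(k(p(p(p(a))), a), p(p(0))))  →  p(f(p(p(a)), p(p(0))))   [R5 at 1.1]
3. p(f(p(p(a)), p(p(0))))  →  p(p(a))   [R4 at 1]

p(p(a))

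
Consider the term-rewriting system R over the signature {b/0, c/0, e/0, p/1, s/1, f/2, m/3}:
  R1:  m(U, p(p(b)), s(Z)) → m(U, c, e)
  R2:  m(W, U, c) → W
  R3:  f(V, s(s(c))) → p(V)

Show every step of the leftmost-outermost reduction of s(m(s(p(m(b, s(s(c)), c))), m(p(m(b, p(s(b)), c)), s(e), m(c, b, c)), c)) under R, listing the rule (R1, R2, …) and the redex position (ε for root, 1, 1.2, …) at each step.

1. s(m(s(p(m(b, s(s(c)), c))), m(p(m(b, p(s(b)), c)), s(e), m(c, b, c)), c))  →  s(s(p(m(b, s(s(c)), c))))   [R2 at 1]
2. s(s(p(m(b, s(s(c)), c))))  →  s(s(p(b)))   [R2 at 1.1.1]

s(s(p(b)))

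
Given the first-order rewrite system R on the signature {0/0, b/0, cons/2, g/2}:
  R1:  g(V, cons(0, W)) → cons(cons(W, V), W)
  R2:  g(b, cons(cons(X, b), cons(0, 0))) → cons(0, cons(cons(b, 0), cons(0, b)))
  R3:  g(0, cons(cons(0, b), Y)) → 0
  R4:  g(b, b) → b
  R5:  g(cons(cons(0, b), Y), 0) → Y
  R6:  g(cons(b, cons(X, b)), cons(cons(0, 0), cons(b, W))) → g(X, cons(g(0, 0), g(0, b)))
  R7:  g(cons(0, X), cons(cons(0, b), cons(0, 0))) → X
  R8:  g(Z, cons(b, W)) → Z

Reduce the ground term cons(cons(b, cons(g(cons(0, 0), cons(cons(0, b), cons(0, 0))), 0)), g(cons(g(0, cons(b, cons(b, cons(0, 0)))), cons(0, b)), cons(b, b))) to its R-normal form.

1. cons(cons(b, cons(g(cons(0, 0), cons(cons(0, b), cons(0, 0))), 0)), g(cons(g(0, cons(b, cons(b, cons(0, 0)))), cons(0, b)), cons(b, b)))  →  cons(cons(b, cons(0, 0)), g(cons(g(0, cons(b, cons(b, cons(0, 0)))), cons(0, b)), cons(b, b)))   [R7 at 1.2.1]
2. cons(cons(b, cons(0, 0)), g(cons(g(0, cons(b, cons(b, cons(0, 0)))), cons(0, b)), cons(b, b)))  →  cons(cons(b, cons(0, 0)), cons(g(0, cons(b, cons(b, cons(0, 0)))), cons(0, b)))   [R8 at 2]
3. cons(cons(b, cons(0, 0)), cons(g(0, cons(b, cons(b, cons(0, 0)))), cons(0, b)))  →  cons(cons(b, cons(0, 0)), cons(0, cons(0, b)))   [R8 at 2.1]

cons(cons(b, cons(0, 0)), cons(0, cons(0, b)))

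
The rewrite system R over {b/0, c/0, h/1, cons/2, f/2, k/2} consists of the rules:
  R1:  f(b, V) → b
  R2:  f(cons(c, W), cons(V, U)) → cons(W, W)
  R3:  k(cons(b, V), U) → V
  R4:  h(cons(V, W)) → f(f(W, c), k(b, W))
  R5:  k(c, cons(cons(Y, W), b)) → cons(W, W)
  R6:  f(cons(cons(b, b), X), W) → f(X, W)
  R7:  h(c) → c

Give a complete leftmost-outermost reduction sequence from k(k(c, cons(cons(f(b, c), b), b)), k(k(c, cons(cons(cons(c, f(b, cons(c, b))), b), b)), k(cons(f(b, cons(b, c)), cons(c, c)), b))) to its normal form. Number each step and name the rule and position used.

1. k(k(c, cons(cons(f(b, c), b), b)), k(k(c, cons(cons(cons(c, f(b, cons(c, b))), b), b)), k(cons(f(b, cons(b, c)), cons(c, c)), b)))  →  k(cons(b, b), k(k(c, cons(cons(cons(c, f(b, cons(c, b))), b), b)), k(cons(f(b, cons(b, c)), cons(c, c)), b)))   [R5 at 1]
2. k(cons(b, b), k(k(c, cons(cons(cons(c, f(b, cons(c, b))), b), b)), k(cons(f(b, cons(b, c)), cons(c, c)), b)))  →  b   [R3 at ε]

b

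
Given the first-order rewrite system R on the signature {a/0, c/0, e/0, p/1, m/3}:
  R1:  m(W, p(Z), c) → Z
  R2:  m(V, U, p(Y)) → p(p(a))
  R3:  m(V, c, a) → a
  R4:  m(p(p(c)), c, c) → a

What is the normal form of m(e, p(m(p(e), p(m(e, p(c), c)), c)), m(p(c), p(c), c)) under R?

1. m(e, p(m(p(e), p(m(e, p(c), c)), c)), m(p(c), p(c), c))  →  m(e, p(m(e, p(c), c)), m(p(c), p(c), c))   [R1 at 2.1]
2. m(e, p(m(e, p(c), c)), m(p(c), p(c), c))  →  m(e, p(c), m(p(c), p(c), c))   [R1 at 2.1]
3. m(e, p(c), m(p(c), p(c), c))  →  m(e, p(c), c)   [R1 at 3]
4. m(e, p(c), c)  →  c   [R1 at ε]

c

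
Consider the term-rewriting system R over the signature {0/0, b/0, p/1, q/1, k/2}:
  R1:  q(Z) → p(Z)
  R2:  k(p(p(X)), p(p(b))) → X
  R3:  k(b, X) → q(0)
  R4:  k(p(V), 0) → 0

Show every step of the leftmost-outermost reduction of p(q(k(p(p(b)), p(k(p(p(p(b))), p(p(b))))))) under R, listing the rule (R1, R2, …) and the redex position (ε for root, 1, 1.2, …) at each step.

1. p(q(k(p(p(b)), p(k(p(p(p(b))), p(p(b)))))))  →  p(p(k(p(p(b)), p(k(p(p(p(b))), p(p(b)))))))   [R1 at 1]
2. p(p(k(p(p(b)), p(k(p(p(p(b))), p(p(b)))))))  →  p(p(k(p(p(b)), p(p(b)))))   [R2 at 1.1.2.1]
3. p(p(k(p(p(b)), p(p(b)))))  →  p(p(b))   [R2 at 1.1]

p(p(b))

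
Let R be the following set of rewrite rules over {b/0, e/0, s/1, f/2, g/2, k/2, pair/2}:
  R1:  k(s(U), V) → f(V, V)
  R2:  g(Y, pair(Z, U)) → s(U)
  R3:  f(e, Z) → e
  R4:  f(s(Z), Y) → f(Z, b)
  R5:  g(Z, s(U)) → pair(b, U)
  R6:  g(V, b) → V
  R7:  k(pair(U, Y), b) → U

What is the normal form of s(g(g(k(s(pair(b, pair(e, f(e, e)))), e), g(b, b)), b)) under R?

1. s(g(g(k(s(pair(b, pair(e, f(e, e)))), e), g(b, b)), b))  →  s(g(k(s(pair(b, pair(e, f(e, e)))), e), g(b, b)))   [R6 at 1]
2. s(g(k(s(pair(b, pair(e, f(e, e)))), e), g(b, b)))  →  s(g(f(e, e), g(b, b)))   [R1 at 1.1]
3. s(g(f(e, e), g(b, b)))  →  s(g(e, g(b, b)))   [R3 at 1.1]
4. s(g(e, g(b, b)))  →  s(g(e, b))   [R6 at 1.2]
5. s(g(e, b))  →  s(e)   [R6 at 1]

s(e)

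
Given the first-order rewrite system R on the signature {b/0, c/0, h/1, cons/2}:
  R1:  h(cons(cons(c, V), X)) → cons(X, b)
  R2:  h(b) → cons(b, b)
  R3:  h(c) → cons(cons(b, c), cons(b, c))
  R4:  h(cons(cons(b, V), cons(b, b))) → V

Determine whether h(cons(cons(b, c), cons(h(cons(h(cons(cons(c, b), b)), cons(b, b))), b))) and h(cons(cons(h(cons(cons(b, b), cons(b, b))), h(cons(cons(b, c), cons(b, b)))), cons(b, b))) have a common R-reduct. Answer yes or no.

Reduce t₁ = h(cons(cons(b, c), cons(h(cons(h(cons(cons(c, b), b)), cons(b, b))), b))):
1. h(cons(cons(b, c), cons(h(cons(h(cons(cons(c, b), b)), cons(b, b))), b)))  →  h(cons(cons(b, c), cons(h(cons(cons(b, b), cons(b, b))), b)))   [R1 at 1.2.1.1.1]
2. h(cons(cons(b, c), cons(h(cons(cons(b, b), cons(b, b))), b)))  →  h(cons(cons(b, c), cons(b, b)))   [R4 at 1.2.1]
3. h(cons(cons(b, c), cons(b, b)))  →  c   [R4 at ε]

Reduce t₂ = h(cons(cons(h(cons(cons(b, b), cons(b, b))), h(cons(cons(b, c), cons(b, b)))), cons(b, b))):
1. h(cons(cons(h(cons(cons(b, b), cons(b, b))), h(cons(cons(b, c), cons(b, b)))), cons(b, b)))  →  h(cons(cons(b, h(cons(cons(b, c), cons(b, b)))), cons(b, b)))   [R4 at 1.1.1]
2. h(cons(cons(b, h(cons(cons(b, c), cons(b, b)))), cons(b, b)))  →  h(cons(cons(b, c), cons(b, b)))   [R4 at ε]
3. h(cons(cons(b, c), cons(b, b)))  →  c   [R4 at ε]

yes — NF(t₁) = c, NF(t₂) = c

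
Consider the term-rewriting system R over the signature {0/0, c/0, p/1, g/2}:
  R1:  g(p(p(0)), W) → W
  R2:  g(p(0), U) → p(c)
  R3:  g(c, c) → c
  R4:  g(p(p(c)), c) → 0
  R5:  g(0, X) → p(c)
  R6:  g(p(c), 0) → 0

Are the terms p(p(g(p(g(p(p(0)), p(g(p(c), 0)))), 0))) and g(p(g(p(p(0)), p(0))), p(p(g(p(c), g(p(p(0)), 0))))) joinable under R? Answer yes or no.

yes — NF(t₁) = p(p(0)), NF(t₂) = p(p(0))

Reduce t₁ = p(p(g(p(g(p(p(0)), p(g(p(c), 0)))), 0))):
1. p(p(g(p(g(p(p(0)), p(g(p(c), 0)))), 0)))  →  p(p(g(p(p(g(p(c), 0))), 0)))   [R1 at 1.1.1.1]
2. p(p(g(p(p(g(p(c), 0))), 0)))  →  p(p(g(p(p(0)), 0)))   [R6 at 1.1.1.1.1]
3. p(p(g(p(p(0)), 0)))  →  p(p(0))   [R1 at 1.1]

Reduce t₂ = g(p(g(p(p(0)), p(0))), p(p(g(p(c), g(p(p(0)), 0))))):
1. g(p(g(p(p(0)), p(0))), p(p(g(p(c), g(p(p(0)), 0)))))  →  g(p(p(0)), p(p(g(p(c), g(p(p(0)), 0)))))   [R1 at 1.1]
2. g(p(p(0)), p(p(g(p(c), g(p(p(0)), 0)))))  →  p(p(g(p(c), g(p(p(0)), 0))))   [R1 at ε]
3. p(p(g(p(c), g(p(p(0)), 0))))  →  p(p(g(p(c), 0)))   [R1 at 1.1.2]
4. p(p(g(p(c), 0)))  →  p(p(0))   [R6 at 1.1]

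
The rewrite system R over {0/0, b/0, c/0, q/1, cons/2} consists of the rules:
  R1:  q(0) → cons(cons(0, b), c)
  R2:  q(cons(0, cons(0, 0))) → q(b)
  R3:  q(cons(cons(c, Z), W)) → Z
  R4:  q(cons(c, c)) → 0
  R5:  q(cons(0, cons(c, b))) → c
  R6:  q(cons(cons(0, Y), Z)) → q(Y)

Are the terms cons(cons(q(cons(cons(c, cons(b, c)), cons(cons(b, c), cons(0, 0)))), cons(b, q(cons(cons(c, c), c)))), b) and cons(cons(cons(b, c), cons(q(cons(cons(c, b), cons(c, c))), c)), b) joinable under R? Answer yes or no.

Reduce t₁ = cons(cons(q(cons(cons(c, cons(b, c)), cons(cons(b, c), cons(0, 0)))), cons(b, q(cons(cons(c, c), c)))), b):
1. cons(cons(q(cons(cons(c, cons(b, c)), cons(cons(b, c), cons(0, 0)))), cons(b, q(cons(cons(c, c), c)))), b)  →  cons(cons(cons(b, c), cons(b, q(cons(cons(c, c), c)))), b)   [R3 at 1.1]
2. cons(cons(cons(b, c), cons(b, q(cons(cons(c, c), c)))), b)  →  cons(cons(cons(b, c), cons(b, c)), b)   [R3 at 1.2.2]

Reduce t₂ = cons(cons(cons(b, c), cons(q(cons(cons(c, b), cons(c, c))), c)), b):
1. cons(cons(cons(b, c), cons(q(cons(cons(c, b), cons(c, c))), c)), b)  →  cons(cons(cons(b, c), cons(b, c)), b)   [R3 at 1.2.1]

yes — NF(t₁) = cons(cons(cons(b, c), cons(b, c)), b), NF(t₂) = cons(cons(cons(b, c), cons(b, c)), b)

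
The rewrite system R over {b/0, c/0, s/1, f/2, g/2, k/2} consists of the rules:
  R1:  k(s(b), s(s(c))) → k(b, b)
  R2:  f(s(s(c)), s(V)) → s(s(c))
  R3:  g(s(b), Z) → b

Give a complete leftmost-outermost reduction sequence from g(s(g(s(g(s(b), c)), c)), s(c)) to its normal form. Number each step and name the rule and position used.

b

1. g(s(g(s(g(s(b), c)), c)), s(c))  →  g(s(g(s(b), c)), s(c))   [R3 at 1.1.1.1]
2. g(s(g(s(b), c)), s(c))  →  g(s(b), s(c))   [R3 at 1.1]
3. g(s(b), s(c))  →  b   [R3 at ε]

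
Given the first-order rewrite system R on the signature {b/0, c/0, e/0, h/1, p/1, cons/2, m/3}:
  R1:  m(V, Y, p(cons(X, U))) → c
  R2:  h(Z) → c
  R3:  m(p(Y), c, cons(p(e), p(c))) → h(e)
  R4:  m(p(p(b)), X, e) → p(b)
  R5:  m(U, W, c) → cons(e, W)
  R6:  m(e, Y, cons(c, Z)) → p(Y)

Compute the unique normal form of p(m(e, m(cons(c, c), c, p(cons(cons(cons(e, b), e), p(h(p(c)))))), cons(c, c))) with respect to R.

p(p(c))

1. p(m(e, m(cons(c, c), c, p(cons(cons(cons(e, b), e), p(h(p(c)))))), cons(c, c)))  →  p(p(m(cons(c, c), c, p(cons(cons(cons(e, b), e), p(h(p(c))))))))   [R6 at 1]
2. p(p(m(cons(c, c), c, p(cons(cons(cons(e, b), e), p(h(p(c))))))))  →  p(p(c))   [R1 at 1.1]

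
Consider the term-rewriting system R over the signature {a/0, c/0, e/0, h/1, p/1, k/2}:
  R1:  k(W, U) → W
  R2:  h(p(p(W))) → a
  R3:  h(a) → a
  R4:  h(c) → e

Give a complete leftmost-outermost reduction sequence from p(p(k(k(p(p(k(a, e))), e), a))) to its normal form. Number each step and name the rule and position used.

p(p(p(p(a))))

1. p(p(k(k(p(p(k(a, e))), e), a)))  →  p(p(k(p(p(k(a, e))), e)))   [R1 at 1.1]
2. p(p(k(p(p(k(a, e))), e)))  →  p(p(p(p(k(a, e)))))   [R1 at 1.1]
3. p(p(p(p(k(a, e)))))  →  p(p(p(p(a))))   [R1 at 1.1.1.1]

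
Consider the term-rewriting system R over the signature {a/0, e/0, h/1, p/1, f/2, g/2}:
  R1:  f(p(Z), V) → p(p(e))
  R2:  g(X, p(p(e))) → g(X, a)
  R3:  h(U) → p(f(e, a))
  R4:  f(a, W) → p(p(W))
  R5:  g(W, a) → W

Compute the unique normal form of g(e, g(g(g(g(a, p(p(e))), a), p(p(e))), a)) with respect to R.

e

1. g(e, g(g(g(g(a, p(p(e))), a), p(p(e))), a))  →  g(e, g(g(g(a, p(p(e))), a), p(p(e))))   [R5 at 2]
2. g(e, g(g(g(a, p(p(e))), a), p(p(e))))  →  g(e, g(g(g(a, p(p(e))), a), a))   [R2 at 2]
3. g(e, g(g(g(a, p(p(e))), a), a))  →  g(e, g(g(a, p(p(e))), a))   [R5 at 2]
4. g(e, g(g(a, p(p(e))), a))  →  g(e, g(a, p(p(e))))   [R5 at 2]
5. g(e, g(a, p(p(e))))  →  g(e, g(a, a))   [R2 at 2]
6. g(e, g(a, a))  →  g(e, a)   [R5 at 2]
7. g(e, a)  →  e   [R5 at ε]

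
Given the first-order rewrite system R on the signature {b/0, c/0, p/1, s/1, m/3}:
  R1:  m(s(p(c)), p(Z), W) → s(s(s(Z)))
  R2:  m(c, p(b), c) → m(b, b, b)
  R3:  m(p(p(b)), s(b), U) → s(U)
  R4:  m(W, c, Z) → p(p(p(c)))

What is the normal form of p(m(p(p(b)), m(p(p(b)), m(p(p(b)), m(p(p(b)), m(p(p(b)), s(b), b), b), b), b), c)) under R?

p(s(c))

1. p(m(p(p(b)), m(p(p(b)), m(p(p(b)), m(p(p(b)), m(p(p(b)), s(b), b), b), b), b), c))  →  p(m(p(p(b)), m(p(p(b)), m(p(p(b)), m(p(p(b)), s(b), b), b), b), c))   [R3 at 1.2.2.2.2]
2. p(m(p(p(b)), m(p(p(b)), m(p(p(b)), m(p(p(b)), s(b), b), b), b), c))  →  p(m(p(p(b)), m(p(p(b)), m(p(p(b)), s(b), b), b), c))   [R3 at 1.2.2.2]
3. p(m(p(p(b)), m(p(p(b)), m(p(p(b)), s(b), b), b), c))  →  p(m(p(p(b)), m(p(p(b)), s(b), b), c))   [R3 at 1.2.2]
4. p(m(p(p(b)), m(p(p(b)), s(b), b), c))  →  p(m(p(p(b)), s(b), c))   [R3 at 1.2]
5. p(m(p(p(b)), s(b), c))  →  p(s(c))   [R3 at 1]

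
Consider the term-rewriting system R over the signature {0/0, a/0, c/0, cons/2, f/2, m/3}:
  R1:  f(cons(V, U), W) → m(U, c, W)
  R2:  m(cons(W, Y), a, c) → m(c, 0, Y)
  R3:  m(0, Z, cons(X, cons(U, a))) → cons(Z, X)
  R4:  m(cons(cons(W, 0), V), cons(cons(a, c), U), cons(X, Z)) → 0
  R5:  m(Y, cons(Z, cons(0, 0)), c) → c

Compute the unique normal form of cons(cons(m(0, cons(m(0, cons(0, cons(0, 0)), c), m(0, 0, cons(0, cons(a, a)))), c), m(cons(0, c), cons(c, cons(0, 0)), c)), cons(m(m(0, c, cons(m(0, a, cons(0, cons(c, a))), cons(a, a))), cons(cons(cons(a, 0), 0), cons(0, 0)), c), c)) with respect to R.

1. cons(cons(m(0, cons(m(0, cons(0, cons(0, 0)), c), m(0, 0, cons(0, cons(a, a)))), c), m(cons(0, c), cons(c, cons(0, 0)), c)), cons(m(m(0, c, cons(m(0, a, cons(0, cons(c, a))), cons(a, a))), cons(cons(cons(a, 0), 0), cons(0, 0)), c), c))  →  cons(cons(m(0, cons(c, m(0, 0, cons(0, cons(a, a)))), c), m(cons(0, c), cons(c, cons(0, 0)), c)), cons(m(m(0, c, cons(m(0, a, cons(0, cons(c, a))), cons(a, a))), cons(cons(cons(a, 0), 0), cons(0, 0)), c), c))   [R5 at 1.1.2.1]
2. cons(cons(m(0, cons(c, m(0, 0, cons(0, cons(a, a)))), c), m(cons(0, c), cons(c, cons(0, 0)), c)), cons(m(m(0, c, cons(m(0, a, cons(0, cons(c, a))), cons(a, a))), cons(cons(cons(a, 0), 0), cons(0, 0)), c), c))  →  cons(cons(m(0, cons(c, cons(0, 0)), c), m(cons(0, c), cons(c, cons(0, 0)), c)), cons(m(m(0, c, cons(m(0, a, cons(0, cons(c, a))), cons(a, a))), cons(cons(cons(a, 0), 0), cons(0, 0)), c), c))   [R3 at 1.1.2.2]
3. cons(cons(m(0, cons(c, cons(0, 0)), c), m(cons(0, c), cons(c, cons(0, 0)), c)), cons(m(m(0, c, cons(m(0, a, cons(0, cons(c, a))), cons(a, a))), cons(cons(cons(a, 0), 0), cons(0, 0)), c), c))  →  cons(cons(c, m(cons(0, c), cons(c, cons(0, 0)), c)), cons(m(m(0, c, cons(m(0, a, cons(0, cons(c, a))), cons(a, a))), cons(cons(cons(a, 0), 0), cons(0, 0)), c), c))   [R5 at 1.1]
4. cons(cons(c, m(cons(0, c), cons(c, cons(0, 0)), c)), cons(m(m(0, c, cons(m(0, a, cons(0, cons(c, a))), cons(a, a))), cons(cons(cons(a, 0), 0), cons(0, 0)), c), c))  →  cons(cons(c, c), cons(m(m(0, c, cons(m(0, a, cons(0, cons(c, a))), cons(a, a))), cons(cons(cons(a, 0), 0), cons(0, 0)), c), c))   [R5 at 1.2]
5. cons(cons(c, c), cons(m(m(0, c, cons(m(0, a, cons(0, cons(c, a))), cons(a, a))), cons(cons(cons(a, 0), 0), cons(0, 0)), c), c))  →  cons(cons(c, c), cons(c, c))   [R5 at 2.1]

cons(cons(c, c), cons(c, c))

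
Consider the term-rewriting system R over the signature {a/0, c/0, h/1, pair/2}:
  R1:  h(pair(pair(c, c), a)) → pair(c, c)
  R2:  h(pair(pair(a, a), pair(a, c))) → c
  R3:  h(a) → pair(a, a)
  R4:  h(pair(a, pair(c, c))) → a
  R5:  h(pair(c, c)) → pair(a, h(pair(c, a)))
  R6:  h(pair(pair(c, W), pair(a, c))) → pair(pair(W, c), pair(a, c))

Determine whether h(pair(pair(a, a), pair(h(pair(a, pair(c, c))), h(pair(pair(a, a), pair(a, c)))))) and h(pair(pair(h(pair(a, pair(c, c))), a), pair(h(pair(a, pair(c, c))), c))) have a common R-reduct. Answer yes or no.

yes — NF(t₁) = c, NF(t₂) = c

Reduce t₁ = h(pair(pair(a, a), pair(h(pair(a, pair(c, c))), h(pair(pair(a, a), pair(a, c)))))):
1. h(pair(pair(a, a), pair(h(pair(a, pair(c, c))), h(pair(pair(a, a), pair(a, c))))))  →  h(pair(pair(a, a), pair(a, h(pair(pair(a, a), pair(a, c))))))   [R4 at 1.2.1]
2. h(pair(pair(a, a), pair(a, h(pair(pair(a, a), pair(a, c))))))  →  h(pair(pair(a, a), pair(a, c)))   [R2 at 1.2.2]
3. h(pair(pair(a, a), pair(a, c)))  →  c   [R2 at ε]

Reduce t₂ = h(pair(pair(h(pair(a, pair(c, c))), a), pair(h(pair(a, pair(c, c))), c))):
1. h(pair(pair(h(pair(a, pair(c, c))), a), pair(h(pair(a, pair(c, c))), c)))  →  h(pair(pair(a, a), pair(h(pair(a, pair(c, c))), c)))   [R4 at 1.1.1]
2. h(pair(pair(a, a), pair(h(pair(a, pair(c, c))), c)))  →  h(pair(pair(a, a), pair(a, c)))   [R4 at 1.2.1]
3. h(pair(pair(a, a), pair(a, c)))  →  c   [R2 at ε]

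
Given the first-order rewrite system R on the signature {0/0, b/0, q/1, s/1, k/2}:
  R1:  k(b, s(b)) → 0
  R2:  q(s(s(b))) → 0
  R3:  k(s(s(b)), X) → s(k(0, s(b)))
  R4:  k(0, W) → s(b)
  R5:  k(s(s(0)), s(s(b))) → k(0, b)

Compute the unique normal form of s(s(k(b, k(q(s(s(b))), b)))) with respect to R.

1. s(s(k(b, k(q(s(s(b))), b))))  →  s(s(k(b, k(0, b))))   [R2 at 1.1.2.1]
2. s(s(k(b, k(0, b))))  →  s(s(k(b, s(b))))   [R4 at 1.1.2]
3. s(s(k(b, s(b))))  →  s(s(0))   [R1 at 1.1]

s(s(0))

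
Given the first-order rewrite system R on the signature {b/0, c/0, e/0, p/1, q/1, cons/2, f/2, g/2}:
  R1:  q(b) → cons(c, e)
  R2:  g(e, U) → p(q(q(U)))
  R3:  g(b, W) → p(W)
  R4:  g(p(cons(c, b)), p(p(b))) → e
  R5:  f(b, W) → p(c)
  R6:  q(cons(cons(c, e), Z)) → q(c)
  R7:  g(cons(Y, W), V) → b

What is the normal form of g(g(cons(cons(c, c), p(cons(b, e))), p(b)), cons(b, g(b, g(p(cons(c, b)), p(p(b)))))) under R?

p(cons(b, p(e)))

1. g(g(cons(cons(c, c), p(cons(b, e))), p(b)), cons(b, g(b, g(p(cons(c, b)), p(p(b))))))  →  g(b, cons(b, g(b, g(p(cons(c, b)), p(p(b))))))   [R7 at 1]
2. g(b, cons(b, g(b, g(p(cons(c, b)), p(p(b))))))  →  p(cons(b, g(b, g(p(cons(c, b)), p(p(b))))))   [R3 at ε]
3. p(cons(b, g(b, g(p(cons(c, b)), p(p(b))))))  →  p(cons(b, p(g(p(cons(c, b)), p(p(b))))))   [R3 at 1.2]
4. p(cons(b, p(g(p(cons(c, b)), p(p(b))))))  →  p(cons(b, p(e)))   [R4 at 1.2.1]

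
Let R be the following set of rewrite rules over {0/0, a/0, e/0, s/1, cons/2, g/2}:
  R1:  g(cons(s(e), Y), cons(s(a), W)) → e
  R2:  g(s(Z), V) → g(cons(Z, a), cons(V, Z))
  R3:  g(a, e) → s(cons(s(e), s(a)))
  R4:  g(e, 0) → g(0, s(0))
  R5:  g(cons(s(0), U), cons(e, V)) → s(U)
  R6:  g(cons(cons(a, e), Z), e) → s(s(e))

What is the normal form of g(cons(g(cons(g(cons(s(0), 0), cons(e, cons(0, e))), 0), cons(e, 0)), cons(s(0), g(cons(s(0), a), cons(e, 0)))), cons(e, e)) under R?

s(cons(s(0), s(a)))

1. g(cons(g(cons(g(cons(s(0), 0), cons(e, cons(0, e))), 0), cons(e, 0)), cons(s(0), g(cons(s(0), a), cons(e, 0)))), cons(e, e))  →  g(cons(g(cons(s(0), 0), cons(e, 0)), cons(s(0), g(cons(s(0), a), cons(e, 0)))), cons(e, e))   [R5 at 1.1.1.1]
2. g(cons(g(cons(s(0), 0), cons(e, 0)), cons(s(0), g(cons(s(0), a), cons(e, 0)))), cons(e, e))  →  g(cons(s(0), cons(s(0), g(cons(s(0), a), cons(e, 0)))), cons(e, e))   [R5 at 1.1]
3. g(cons(s(0), cons(s(0), g(cons(s(0), a), cons(e, 0)))), cons(e, e))  →  s(cons(s(0), g(cons(s(0), a), cons(e, 0))))   [R5 at ε]
4. s(cons(s(0), g(cons(s(0), a), cons(e, 0))))  →  s(cons(s(0), s(a)))   [R5 at 1.2]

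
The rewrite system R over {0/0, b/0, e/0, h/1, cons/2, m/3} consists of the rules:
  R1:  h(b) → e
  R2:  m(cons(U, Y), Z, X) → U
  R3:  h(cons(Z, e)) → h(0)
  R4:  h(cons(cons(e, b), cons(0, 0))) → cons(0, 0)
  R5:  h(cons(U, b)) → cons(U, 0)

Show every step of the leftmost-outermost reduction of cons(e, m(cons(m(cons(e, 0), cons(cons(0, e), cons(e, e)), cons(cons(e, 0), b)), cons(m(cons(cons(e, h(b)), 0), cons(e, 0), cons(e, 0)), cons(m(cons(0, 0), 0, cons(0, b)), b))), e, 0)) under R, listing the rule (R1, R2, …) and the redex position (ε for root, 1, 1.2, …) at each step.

cons(e, e)

1. cons(e, m(cons(m(cons(e, 0), cons(cons(0, e), cons(e, e)), cons(cons(e, 0), b)), cons(m(cons(cons(e, h(b)), 0), cons(e, 0), cons(e, 0)), cons(m(cons(0, 0), 0, cons(0, b)), b))), e, 0))  →  cons(e, m(cons(e, 0), cons(cons(0, e), cons(e, e)), cons(cons(e, 0), b)))   [R2 at 2]
2. cons(e, m(cons(e, 0), cons(cons(0, e), cons(e, e)), cons(cons(e, 0), b)))  →  cons(e, e)   [R2 at 2]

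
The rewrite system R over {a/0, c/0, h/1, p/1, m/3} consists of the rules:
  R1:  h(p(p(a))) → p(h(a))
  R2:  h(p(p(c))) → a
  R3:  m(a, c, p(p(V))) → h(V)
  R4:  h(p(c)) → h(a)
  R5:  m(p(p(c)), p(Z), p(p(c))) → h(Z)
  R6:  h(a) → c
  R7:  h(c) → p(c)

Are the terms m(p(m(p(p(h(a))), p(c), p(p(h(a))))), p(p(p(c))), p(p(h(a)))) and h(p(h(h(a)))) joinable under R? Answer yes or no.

Reduce t₁ = m(p(m(p(p(h(a))), p(c), p(p(h(a))))), p(p(p(c))), p(p(h(a)))):
1. m(p(m(p(p(h(a))), p(c), p(p(h(a))))), p(p(p(c))), p(p(h(a))))  →  m(p(m(p(p(c)), p(c), p(p(h(a))))), p(p(p(c))), p(p(h(a))))   [R6 at 1.1.1.1.1]
2. m(p(m(p(p(c)), p(c), p(p(h(a))))), p(p(p(c))), p(p(h(a))))  →  m(p(m(p(p(c)), p(c), p(p(c)))), p(p(p(c))), p(p(h(a))))   [R6 at 1.1.3.1.1]
3. m(p(m(p(p(c)), p(c), p(p(c)))), p(p(p(c))), p(p(h(a))))  →  m(p(h(c)), p(p(p(c))), p(p(h(a))))   [R5 at 1.1]
4. m(p(h(c)), p(p(p(c))), p(p(h(a))))  →  m(p(p(c)), p(p(p(c))), p(p(h(a))))   [R7 at 1.1]
5. m(p(p(c)), p(p(p(c))), p(p(h(a))))  →  m(p(p(c)), p(p(p(c))), p(p(c)))   [R6 at 3.1.1]
6. m(p(p(c)), p(p(p(c))), p(p(c)))  →  h(p(p(c)))   [R5 at ε]
7. h(p(p(c)))  →  a   [R2 at ε]

Reduce t₂ = h(p(h(h(a)))):
1. h(p(h(h(a))))  →  h(p(h(c)))   [R6 at 1.1.1]
2. h(p(h(c)))  →  h(p(p(c)))   [R7 at 1.1]
3. h(p(p(c)))  →  a   [R2 at ε]

yes — NF(t₁) = a, NF(t₂) = a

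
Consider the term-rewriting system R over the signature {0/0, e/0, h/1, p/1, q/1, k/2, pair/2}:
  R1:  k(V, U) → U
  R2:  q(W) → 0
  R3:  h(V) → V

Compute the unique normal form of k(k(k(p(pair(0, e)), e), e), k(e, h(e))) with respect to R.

1. k(k(k(p(pair(0, e)), e), e), k(e, h(e)))  →  k(e, h(e))   [R1 at ε]
2. k(e, h(e))  →  h(e)   [R1 at ε]
3. h(e)  →  e   [R3 at ε]

e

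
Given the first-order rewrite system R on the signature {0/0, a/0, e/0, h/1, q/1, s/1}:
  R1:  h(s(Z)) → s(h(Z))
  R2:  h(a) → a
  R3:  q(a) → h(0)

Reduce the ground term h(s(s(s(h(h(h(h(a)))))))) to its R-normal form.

1. h(s(s(s(h(h(h(h(a))))))))  →  s(h(s(s(h(h(h(h(a))))))))   [R1 at ε]
2. s(h(s(s(h(h(h(h(a))))))))  →  s(s(h(s(h(h(h(h(a))))))))   [R1 at 1]
3. s(s(h(s(h(h(h(h(a))))))))  →  s(s(s(h(h(h(h(h(a))))))))   [R1 at 1.1]
4. s(s(s(h(h(h(h(h(a))))))))  →  s(s(s(h(h(h(h(a)))))))   [R2 at 1.1.1.1.1.1.1]
5. s(s(s(h(h(h(h(a)))))))  →  s(s(s(h(h(h(a))))))   [R2 at 1.1.1.1.1.1]
6. s(s(s(h(h(h(a))))))  →  s(s(s(h(h(a)))))   [R2 at 1.1.1.1.1]
7. s(s(s(h(h(a)))))  →  s(s(s(h(a))))   [R2 at 1.1.1.1]
8. s(s(s(h(a))))  →  s(s(s(a)))   [R2 at 1.1.1]

s(s(s(a)))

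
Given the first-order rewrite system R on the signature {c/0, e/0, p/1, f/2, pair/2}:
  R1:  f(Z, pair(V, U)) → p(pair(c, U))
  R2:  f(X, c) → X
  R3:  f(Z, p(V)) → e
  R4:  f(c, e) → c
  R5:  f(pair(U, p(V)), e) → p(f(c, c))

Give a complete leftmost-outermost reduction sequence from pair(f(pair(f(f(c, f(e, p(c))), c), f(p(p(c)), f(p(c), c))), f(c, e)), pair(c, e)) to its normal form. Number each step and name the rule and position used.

1. pair(f(pair(f(f(c, f(e, p(c))), c), f(p(p(c)), f(p(c), c))), f(c, e)), pair(c, e))  →  pair(f(pair(f(c, f(e, p(c))), f(p(p(c)), f(p(c), c))), f(c, e)), pair(c, e))   [R2 at 1.1.1]
2. pair(f(pair(f(c, f(e, p(c))), f(p(p(c)), f(p(c), c))), f(c, e)), pair(c, e))  →  pair(f(pair(f(c, e), f(p(p(c)), f(p(c), c))), f(c, e)), pair(c, e))   [R3 at 1.1.1.2]
3. pair(f(pair(f(c, e), f(p(p(c)), f(p(c), c))), f(c, e)), pair(c, e))  →  pair(f(pair(c, f(p(p(c)), f(p(c), c))), f(c, e)), pair(c, e))   [R4 at 1.1.1]
4. pair(f(pair(c, f(p(p(c)), f(p(c), c))), f(c, e)), pair(c, e))  →  pair(f(pair(c, f(p(p(c)), p(c))), f(c, e)), pair(c, e))   [R2 at 1.1.2.2]
5. pair(f(pair(c, f(p(p(c)), p(c))), f(c, e)), pair(c, e))  →  pair(f(pair(c, e), f(c, e)), pair(c, e))   [R3 at 1.1.2]
6. pair(f(pair(c, e), f(c, e)), pair(c, e))  →  pair(f(pair(c, e), c), pair(c, e))   [R4 at 1.2]
7. pair(f(pair(c, e), c), pair(c, e))  →  pair(pair(c, e), pair(c, e))   [R2 at 1]

pair(pair(c, e), pair(c, e))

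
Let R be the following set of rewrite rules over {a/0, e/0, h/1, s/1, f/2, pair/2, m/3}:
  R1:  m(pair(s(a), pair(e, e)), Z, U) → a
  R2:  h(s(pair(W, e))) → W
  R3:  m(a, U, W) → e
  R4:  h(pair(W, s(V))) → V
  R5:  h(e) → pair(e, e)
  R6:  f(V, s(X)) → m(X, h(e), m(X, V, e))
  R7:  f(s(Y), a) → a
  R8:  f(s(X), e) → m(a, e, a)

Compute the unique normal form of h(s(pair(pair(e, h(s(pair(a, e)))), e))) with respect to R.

1. h(s(pair(pair(e, h(s(pair(a, e)))), e)))  →  pair(e, h(s(pair(a, e))))   [R2 at ε]
2. pair(e, h(s(pair(a, e))))  →  pair(e, a)   [R2 at 2]

pair(e, a)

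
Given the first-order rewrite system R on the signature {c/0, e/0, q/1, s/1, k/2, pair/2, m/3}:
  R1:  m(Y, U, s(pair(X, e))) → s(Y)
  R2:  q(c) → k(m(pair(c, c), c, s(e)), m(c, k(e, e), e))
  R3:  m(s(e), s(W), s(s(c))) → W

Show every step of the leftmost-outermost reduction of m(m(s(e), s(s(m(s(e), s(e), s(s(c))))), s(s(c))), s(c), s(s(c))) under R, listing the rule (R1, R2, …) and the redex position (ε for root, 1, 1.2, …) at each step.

c

1. m(m(s(e), s(s(m(s(e), s(e), s(s(c))))), s(s(c))), s(c), s(s(c)))  →  m(s(m(s(e), s(e), s(s(c)))), s(c), s(s(c)))   [R3 at 1]
2. m(s(m(s(e), s(e), s(s(c)))), s(c), s(s(c)))  →  m(s(e), s(c), s(s(c)))   [R3 at 1.1]
3. m(s(e), s(c), s(s(c)))  →  c   [R3 at ε]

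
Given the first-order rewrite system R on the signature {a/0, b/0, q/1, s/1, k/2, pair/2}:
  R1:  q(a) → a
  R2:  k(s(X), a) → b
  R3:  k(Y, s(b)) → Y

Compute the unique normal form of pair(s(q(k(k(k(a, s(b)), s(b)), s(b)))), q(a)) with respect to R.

1. pair(s(q(k(k(k(a, s(b)), s(b)), s(b)))), q(a))  →  pair(s(q(k(k(a, s(b)), s(b)))), q(a))   [R3 at 1.1.1]
2. pair(s(q(k(k(a, s(b)), s(b)))), q(a))  →  pair(s(q(k(a, s(b)))), q(a))   [R3 at 1.1.1]
3. pair(s(q(k(a, s(b)))), q(a))  →  pair(s(q(a)), q(a))   [R3 at 1.1.1]
4. pair(s(q(a)), q(a))  →  pair(s(a), q(a))   [R1 at 1.1]
5. pair(s(a), q(a))  →  pair(s(a), a)   [R1 at 2]

pair(s(a), a)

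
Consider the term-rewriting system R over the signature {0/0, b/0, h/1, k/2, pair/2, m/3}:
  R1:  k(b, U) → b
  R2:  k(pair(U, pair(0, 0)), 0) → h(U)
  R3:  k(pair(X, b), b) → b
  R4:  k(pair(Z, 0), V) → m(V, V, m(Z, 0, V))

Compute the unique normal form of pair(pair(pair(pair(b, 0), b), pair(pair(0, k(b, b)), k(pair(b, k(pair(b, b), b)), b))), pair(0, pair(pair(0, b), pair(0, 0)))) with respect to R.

pair(pair(pair(pair(b, 0), b), pair(pair(0, b), b)), pair(0, pair(pair(0, b), pair(0, 0))))

1. pair(pair(pair(pair(b, 0), b), pair(pair(0, k(b, b)), k(pair(b, k(pair(b, b), b)), b))), pair(0, pair(pair(0, b), pair(0, 0))))  →  pair(pair(pair(pair(b, 0), b), pair(pair(0, b), k(pair(b, k(pair(b, b), b)), b))), pair(0, pair(pair(0, b), pair(0, 0))))   [R1 at 1.2.1.2]
2. pair(pair(pair(pair(b, 0), b), pair(pair(0, b), k(pair(b, k(pair(b, b), b)), b))), pair(0, pair(pair(0, b), pair(0, 0))))  →  pair(pair(pair(pair(b, 0), b), pair(pair(0, b), k(pair(b, b), b))), pair(0, pair(pair(0, b), pair(0, 0))))   [R3 at 1.2.2.1.2]
3. pair(pair(pair(pair(b, 0), b), pair(pair(0, b), k(pair(b, b), b))), pair(0, pair(pair(0, b), pair(0, 0))))  →  pair(pair(pair(pair(b, 0), b), pair(pair(0, b), b)), pair(0, pair(pair(0, b), pair(0, 0))))   [R3 at 1.2.2]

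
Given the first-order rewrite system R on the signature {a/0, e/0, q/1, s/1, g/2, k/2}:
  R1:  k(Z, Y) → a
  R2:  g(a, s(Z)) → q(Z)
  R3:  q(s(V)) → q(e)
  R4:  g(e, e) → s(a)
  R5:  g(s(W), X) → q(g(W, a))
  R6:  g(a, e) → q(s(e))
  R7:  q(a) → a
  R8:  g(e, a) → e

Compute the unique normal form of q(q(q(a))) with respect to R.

a

1. q(q(q(a)))  →  q(q(a))   [R7 at 1.1]
2. q(q(a))  →  q(a)   [R7 at 1]
3. q(a)  →  a   [R7 at ε]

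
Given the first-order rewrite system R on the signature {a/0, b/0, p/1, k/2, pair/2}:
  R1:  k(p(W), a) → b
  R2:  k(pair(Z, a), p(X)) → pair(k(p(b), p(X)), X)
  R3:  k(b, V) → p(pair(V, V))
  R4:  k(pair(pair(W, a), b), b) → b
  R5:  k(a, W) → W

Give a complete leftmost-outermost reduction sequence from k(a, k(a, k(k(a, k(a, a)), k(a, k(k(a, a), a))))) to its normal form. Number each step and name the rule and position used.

1. k(a, k(a, k(k(a, k(a, a)), k(a, k(k(a, a), a)))))  →  k(a, k(k(a, k(a, a)), k(a, k(k(a, a), a))))   [R5 at ε]
2. k(a, k(k(a, k(a, a)), k(a, k(k(a, a), a))))  →  k(k(a, k(a, a)), k(a, k(k(a, a), a)))   [R5 at ε]
3. k(k(a, k(a, a)), k(a, k(k(a, a), a)))  →  k(k(a, a), k(a, k(k(a, a), a)))   [R5 at 1]
4. k(k(a, a), k(a, k(k(a, a), a)))  →  k(a, k(a, k(k(a, a), a)))   [R5 at 1]
5. k(a, k(a, k(k(a, a), a)))  →  k(a, k(k(a, a), a))   [R5 at ε]
6. k(a, k(k(a, a), a))  →  k(k(a, a), a)   [R5 at ε]
7. k(k(a, a), a)  →  k(a, a)   [R5 at 1]
8. k(a, a)  →  a   [R5 at ε]

a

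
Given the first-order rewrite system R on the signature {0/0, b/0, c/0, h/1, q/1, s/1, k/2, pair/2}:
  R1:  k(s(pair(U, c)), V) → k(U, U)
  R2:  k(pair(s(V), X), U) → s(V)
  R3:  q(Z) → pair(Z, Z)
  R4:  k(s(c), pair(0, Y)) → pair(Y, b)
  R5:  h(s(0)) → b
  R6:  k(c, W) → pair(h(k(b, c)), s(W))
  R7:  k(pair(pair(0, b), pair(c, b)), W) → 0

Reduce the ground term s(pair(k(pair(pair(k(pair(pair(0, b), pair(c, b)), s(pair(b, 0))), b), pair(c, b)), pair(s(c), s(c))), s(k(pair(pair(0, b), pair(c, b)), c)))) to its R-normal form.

1. s(pair(k(pair(pair(k(pair(pair(0, b), pair(c, b)), s(pair(b, 0))), b), pair(c, b)), pair(s(c), s(c))), s(k(pair(pair(0, b), pair(c, b)), c))))  →  s(pair(k(pair(pair(0, b), pair(c, b)), pair(s(c), s(c))), s(k(pair(pair(0, b), pair(c, b)), c))))   [R7 at 1.1.1.1.1]
2. s(pair(k(pair(pair(0, b), pair(c, b)), pair(s(c), s(c))), s(k(pair(pair(0, b), pair(c, b)), c))))  →  s(pair(0, s(k(pair(pair(0, b), pair(c, b)), c))))   [R7 at 1.1]
3. s(pair(0, s(k(pair(pair(0, b), pair(c, b)), c))))  →  s(pair(0, s(0)))   [R7 at 1.2.1]

s(pair(0, s(0)))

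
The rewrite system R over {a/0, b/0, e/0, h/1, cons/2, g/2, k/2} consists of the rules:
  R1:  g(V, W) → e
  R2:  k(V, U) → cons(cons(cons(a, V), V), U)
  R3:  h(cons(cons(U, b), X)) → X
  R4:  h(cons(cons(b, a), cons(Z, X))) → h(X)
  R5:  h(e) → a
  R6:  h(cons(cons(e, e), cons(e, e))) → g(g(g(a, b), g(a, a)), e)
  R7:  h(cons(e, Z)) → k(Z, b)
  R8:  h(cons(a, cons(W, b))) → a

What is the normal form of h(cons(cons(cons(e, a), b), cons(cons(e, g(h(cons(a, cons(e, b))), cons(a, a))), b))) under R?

1. h(cons(cons(cons(e, a), b), cons(cons(e, g(h(cons(a, cons(e, b))), cons(a, a))), b)))  →  cons(cons(e, g(h(cons(a, cons(e, b))), cons(a, a))), b)   [R3 at ε]
2. cons(cons(e, g(h(cons(a, cons(e, b))), cons(a, a))), b)  →  cons(cons(e, e), b)   [R1 at 1.2]

cons(cons(e, e), b)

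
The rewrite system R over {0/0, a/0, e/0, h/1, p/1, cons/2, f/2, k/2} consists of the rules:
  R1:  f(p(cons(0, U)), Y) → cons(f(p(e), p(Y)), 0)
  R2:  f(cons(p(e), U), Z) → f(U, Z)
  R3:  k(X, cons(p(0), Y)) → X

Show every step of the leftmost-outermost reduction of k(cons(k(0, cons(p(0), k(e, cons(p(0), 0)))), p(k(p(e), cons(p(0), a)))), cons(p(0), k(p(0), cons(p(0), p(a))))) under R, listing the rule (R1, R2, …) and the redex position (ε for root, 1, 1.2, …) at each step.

1. k(cons(k(0, cons(p(0), k(e, cons(p(0), 0)))), p(k(p(e), cons(p(0), a)))), cons(p(0), k(p(0), cons(p(0), p(a)))))  →  cons(k(0, cons(p(0), k(e, cons(p(0), 0)))), p(k(p(e), cons(p(0), a))))   [R3 at ε]
2. cons(k(0, cons(p(0), k(e, cons(p(0), 0)))), p(k(p(e), cons(p(0), a))))  →  cons(0, p(k(p(e), cons(p(0), a))))   [R3 at 1]
3. cons(0, p(k(p(e), cons(p(0), a))))  →  cons(0, p(p(e)))   [R3 at 2.1]

cons(0, p(p(e)))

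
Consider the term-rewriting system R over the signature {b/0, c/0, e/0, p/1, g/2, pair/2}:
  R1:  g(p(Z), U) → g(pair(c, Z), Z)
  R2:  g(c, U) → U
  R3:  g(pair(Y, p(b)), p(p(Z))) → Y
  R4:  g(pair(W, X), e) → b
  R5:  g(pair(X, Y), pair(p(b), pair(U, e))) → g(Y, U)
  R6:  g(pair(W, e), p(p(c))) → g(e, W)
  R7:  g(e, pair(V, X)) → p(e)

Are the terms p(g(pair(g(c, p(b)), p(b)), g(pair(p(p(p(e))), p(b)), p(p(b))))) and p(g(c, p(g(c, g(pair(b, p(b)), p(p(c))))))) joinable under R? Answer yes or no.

yes — NF(t₁) = p(p(b)), NF(t₂) = p(p(b))

Reduce t₁ = p(g(pair(g(c, p(b)), p(b)), g(pair(p(p(p(e))), p(b)), p(p(b))))):
1. p(g(pair(g(c, p(b)), p(b)), g(pair(p(p(p(e))), p(b)), p(p(b)))))  →  p(g(pair(p(b), p(b)), g(pair(p(p(p(e))), p(b)), p(p(b)))))   [R2 at 1.1.1]
2. p(g(pair(p(b), p(b)), g(pair(p(p(p(e))), p(b)), p(p(b)))))  →  p(g(pair(p(b), p(b)), p(p(p(e)))))   [R3 at 1.2]
3. p(g(pair(p(b), p(b)), p(p(p(e)))))  →  p(p(b))   [R3 at 1]

Reduce t₂ = p(g(c, p(g(c, g(pair(b, p(b)), p(p(c))))))):
1. p(g(c, p(g(c, g(pair(b, p(b)), p(p(c)))))))  →  p(p(g(c, g(pair(b, p(b)), p(p(c))))))   [R2 at 1]
2. p(p(g(c, g(pair(b, p(b)), p(p(c))))))  →  p(p(g(pair(b, p(b)), p(p(c)))))   [R2 at 1.1]
3. p(p(g(pair(b, p(b)), p(p(c)))))  →  p(p(b))   [R3 at 1.1]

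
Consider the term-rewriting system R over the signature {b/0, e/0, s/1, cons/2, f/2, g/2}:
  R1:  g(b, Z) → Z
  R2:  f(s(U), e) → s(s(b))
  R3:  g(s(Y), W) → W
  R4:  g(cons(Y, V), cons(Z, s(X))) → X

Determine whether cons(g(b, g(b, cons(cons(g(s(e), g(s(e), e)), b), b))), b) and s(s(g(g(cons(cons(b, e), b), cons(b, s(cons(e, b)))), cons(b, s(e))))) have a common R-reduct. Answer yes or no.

no — NF(t₁) = cons(cons(cons(e, b), b), b), NF(t₂) = s(s(e))

Reduce t₁ = cons(g(b, g(b, cons(cons(g(s(e), g(s(e), e)), b), b))), b):
1. cons(g(b, g(b, cons(cons(g(s(e), g(s(e), e)), b), b))), b)  →  cons(g(b, cons(cons(g(s(e), g(s(e), e)), b), b)), b)   [R1 at 1]
2. cons(g(b, cons(cons(g(s(e), g(s(e), e)), b), b)), b)  →  cons(cons(cons(g(s(e), g(s(e), e)), b), b), b)   [R1 at 1]
3. cons(cons(cons(g(s(e), g(s(e), e)), b), b), b)  →  cons(cons(cons(g(s(e), e), b), b), b)   [R3 at 1.1.1]
4. cons(cons(cons(g(s(e), e), b), b), b)  →  cons(cons(cons(e, b), b), b)   [R3 at 1.1.1]

Reduce t₂ = s(s(g(g(cons(cons(b, e), b), cons(b, s(cons(e, b)))), cons(b, s(e))))):
1. s(s(g(g(cons(cons(b, e), b), cons(b, s(cons(e, b)))), cons(b, s(e)))))  →  s(s(g(cons(e, b), cons(b, s(e)))))   [R4 at 1.1.1]
2. s(s(g(cons(e, b), cons(b, s(e)))))  →  s(s(e))   [R4 at 1.1]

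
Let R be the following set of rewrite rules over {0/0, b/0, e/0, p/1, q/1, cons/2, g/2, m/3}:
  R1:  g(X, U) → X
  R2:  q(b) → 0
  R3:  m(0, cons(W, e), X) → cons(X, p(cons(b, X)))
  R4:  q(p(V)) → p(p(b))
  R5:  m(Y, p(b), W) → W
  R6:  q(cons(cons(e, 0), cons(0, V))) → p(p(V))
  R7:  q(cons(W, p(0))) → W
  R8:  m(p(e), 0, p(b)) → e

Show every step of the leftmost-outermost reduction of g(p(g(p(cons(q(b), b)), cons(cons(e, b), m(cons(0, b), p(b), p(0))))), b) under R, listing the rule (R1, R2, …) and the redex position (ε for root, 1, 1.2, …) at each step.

1. g(p(g(p(cons(q(b), b)), cons(cons(e, b), m(cons(0, b), p(b), p(0))))), b)  →  p(g(p(cons(q(b), b)), cons(cons(e, b), m(cons(0, b), p(b), p(0)))))   [R1 at ε]
2. p(g(p(cons(q(b), b)), cons(cons(e, b), m(cons(0, b), p(b), p(0)))))  →  p(p(cons(q(b), b)))   [R1 at 1]
3. p(p(cons(q(b), b)))  →  p(p(cons(0, b)))   [R2 at 1.1.1]

p(p(cons(0, b)))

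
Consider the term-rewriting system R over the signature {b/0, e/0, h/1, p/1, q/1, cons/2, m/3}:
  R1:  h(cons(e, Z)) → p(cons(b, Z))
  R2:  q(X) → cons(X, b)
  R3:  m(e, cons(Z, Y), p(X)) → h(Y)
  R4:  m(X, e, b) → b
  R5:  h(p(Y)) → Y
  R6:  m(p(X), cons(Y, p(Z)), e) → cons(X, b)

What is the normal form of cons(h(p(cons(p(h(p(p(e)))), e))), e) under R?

1. cons(h(p(cons(p(h(p(p(e)))), e))), e)  →  cons(cons(p(h(p(p(e)))), e), e)   [R5 at 1]
2. cons(cons(p(h(p(p(e)))), e), e)  →  cons(cons(p(p(e)), e), e)   [R5 at 1.1.1]

cons(cons(p(p(e)), e), e)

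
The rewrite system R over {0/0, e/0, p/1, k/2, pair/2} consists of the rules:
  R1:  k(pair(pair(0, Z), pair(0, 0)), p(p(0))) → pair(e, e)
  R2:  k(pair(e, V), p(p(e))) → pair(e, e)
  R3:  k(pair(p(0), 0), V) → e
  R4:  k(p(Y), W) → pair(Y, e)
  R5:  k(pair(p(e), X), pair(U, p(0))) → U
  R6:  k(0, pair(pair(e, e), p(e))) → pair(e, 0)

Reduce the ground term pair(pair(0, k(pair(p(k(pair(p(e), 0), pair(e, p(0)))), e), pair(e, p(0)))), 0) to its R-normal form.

1. pair(pair(0, k(pair(p(k(pair(p(e), 0), pair(e, p(0)))), e), pair(e, p(0)))), 0)  →  pair(pair(0, k(pair(p(e), e), pair(e, p(0)))), 0)   [R5 at 1.2.1.1.1]
2. pair(pair(0, k(pair(p(e), e), pair(e, p(0)))), 0)  →  pair(pair(0, e), 0)   [R5 at 1.2]

pair(pair(0, e), 0)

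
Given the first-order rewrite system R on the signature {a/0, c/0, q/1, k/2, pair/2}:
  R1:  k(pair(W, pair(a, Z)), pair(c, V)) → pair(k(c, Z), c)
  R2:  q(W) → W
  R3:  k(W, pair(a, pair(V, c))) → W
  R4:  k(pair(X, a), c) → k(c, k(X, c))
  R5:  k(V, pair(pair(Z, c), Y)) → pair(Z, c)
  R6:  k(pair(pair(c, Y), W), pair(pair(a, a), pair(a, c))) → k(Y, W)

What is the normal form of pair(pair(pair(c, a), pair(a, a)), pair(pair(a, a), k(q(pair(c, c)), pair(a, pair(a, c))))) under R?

1. pair(pair(pair(c, a), pair(a, a)), pair(pair(a, a), k(q(pair(c, c)), pair(a, pair(a, c)))))  →  pair(pair(pair(c, a), pair(a, a)), pair(pair(a, a), q(pair(c, c))))   [R3 at 2.2]
2. pair(pair(pair(c, a), pair(a, a)), pair(pair(a, a), q(pair(c, c))))  →  pair(pair(pair(c, a), pair(a, a)), pair(pair(a, a), pair(c, c)))   [R2 at 2.2]

pair(pair(pair(c, a), pair(a, a)), pair(pair(a, a), pair(c, c)))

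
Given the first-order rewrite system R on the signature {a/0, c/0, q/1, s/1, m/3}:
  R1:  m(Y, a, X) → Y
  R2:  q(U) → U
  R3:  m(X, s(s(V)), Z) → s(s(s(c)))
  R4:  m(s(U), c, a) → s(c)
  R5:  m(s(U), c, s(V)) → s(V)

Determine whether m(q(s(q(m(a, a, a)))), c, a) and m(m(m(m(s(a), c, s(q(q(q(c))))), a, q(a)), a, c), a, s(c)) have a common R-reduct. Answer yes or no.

Reduce t₁ = m(q(s(q(m(a, a, a)))), c, a):
1. m(q(s(q(m(a, a, a)))), c, a)  →  m(s(q(m(a, a, a))), c, a)   [R2 at 1]
2. m(s(q(m(a, a, a))), c, a)  →  s(c)   [R4 at ε]

Reduce t₂ = m(m(m(m(s(a), c, s(q(q(q(c))))), a, q(a)), a, c), a, s(c)):
1. m(m(m(m(s(a), c, s(q(q(q(c))))), a, q(a)), a, c), a, s(c))  →  m(m(m(s(a), c, s(q(q(q(c))))), a, q(a)), a, c)   [R1 at ε]
2. m(m(m(s(a), c, s(q(q(q(c))))), a, q(a)), a, c)  →  m(m(s(a), c, s(q(q(q(c))))), a, q(a))   [R1 at ε]
3. m(m(s(a), c, s(q(q(q(c))))), a, q(a))  →  m(s(a), c, s(q(q(q(c)))))   [R1 at ε]
4. m(s(a), c, s(q(q(q(c)))))  →  s(q(q(q(c))))   [R5 at ε]
5. s(q(q(q(c))))  →  s(q(q(c)))   [R2 at 1]
6. s(q(q(c)))  →  s(q(c))   [R2 at 1]
7. s(q(c))  →  s(c)   [R2 at 1]

yes — NF(t₁) = s(c), NF(t₂) = s(c)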